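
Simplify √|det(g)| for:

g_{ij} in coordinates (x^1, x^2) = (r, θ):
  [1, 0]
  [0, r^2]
det(g) = r^2
√|det(g)| = r
Volume element: dV = r dr dθ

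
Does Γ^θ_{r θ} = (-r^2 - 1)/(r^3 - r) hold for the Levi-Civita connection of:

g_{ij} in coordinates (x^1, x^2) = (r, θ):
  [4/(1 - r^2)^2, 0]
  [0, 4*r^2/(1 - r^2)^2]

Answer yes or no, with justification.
Γ^θ_{r θ} = (1/2) g^{θθ} (∂_r g_{θθ} + ∂_θ g_{θr} - ∂_θ g_{rθ}) = (1/2)((1 - r^2)^2/(4*r^2))((-8*(r^3 + r)/(r^2 - 1)^3) + (0) - (0)) = (-r^2 - 1)/(r^3 - r)
This equals the proposed value (-r^2 - 1)/(r^3 - r).
Yes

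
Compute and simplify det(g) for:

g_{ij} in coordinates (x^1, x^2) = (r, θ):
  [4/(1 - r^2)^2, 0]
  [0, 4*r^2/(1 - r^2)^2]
For a 2×2 metric: det(g) = g_{11}·g_{22} - g_{12}·g_{21}
= (4/(1 - r^2)^2)·(4*r^2/(1 - r^2)^2) - (0)·(0)
= 16*r^2/(1 - r^2)^4 - 0
det(g) = 16*r^2/(1 - r^2)^4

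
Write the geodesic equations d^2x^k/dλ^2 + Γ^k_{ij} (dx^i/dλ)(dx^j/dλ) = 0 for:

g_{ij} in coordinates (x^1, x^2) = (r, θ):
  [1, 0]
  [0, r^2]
Geodesic equation: d^2x^k/dλ^2 + Γ^k_{ij} (dx^i/dλ)(dx^j/dλ) = 0.
Non-zero Christoffel symbols:
Γ^r_{θ θ} = -r
Γ^θ_{r θ} = 1/r
Substituting (the symmetric pair Γ^k_{ij}, Γ^k_{ji} combines into a factor 2):
d^2r/dλ^2 - r (dθ/dλ)^2 = 0
d^2θ/dλ^2 + (2/r) (dr/dλ)(dθ/dλ) = 0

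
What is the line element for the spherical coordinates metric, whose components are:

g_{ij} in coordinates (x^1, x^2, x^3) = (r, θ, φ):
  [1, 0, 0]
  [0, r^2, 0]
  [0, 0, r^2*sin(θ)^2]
ds^2 = g_{ij} dx^i dx^j; only the non-zero components contribute.
ds^2 = dr^2 + r^2 dθ^2 + r^2*sin(θ)^2 dφ^2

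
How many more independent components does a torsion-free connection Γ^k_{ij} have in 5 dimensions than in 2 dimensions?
Independent components in n dimensions: n × n(n+1)/2 = n^2(n+1)/2.
5D: 5 × 15 = 75
2D: 2 × 3 = 6
Difference = 75 - 6 = 69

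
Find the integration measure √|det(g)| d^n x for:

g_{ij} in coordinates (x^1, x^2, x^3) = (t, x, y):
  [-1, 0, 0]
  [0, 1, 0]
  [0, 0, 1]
det(g) = -1
√|det(g)| = 1
Volume element: dV = 1 dt dx dy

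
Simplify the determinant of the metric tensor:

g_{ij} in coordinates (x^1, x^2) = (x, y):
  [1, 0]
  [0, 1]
For a 2×2 metric: det(g) = g_{11}·g_{22} - g_{12}·g_{21}
= (1)·(1) - (0)·(0)
= 1 - 0
det(g) = 1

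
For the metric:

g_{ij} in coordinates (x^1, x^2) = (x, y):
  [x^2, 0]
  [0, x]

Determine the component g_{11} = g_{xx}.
With x^1 = x, x^2 = y, g_{11} = g_{xx} is the row-1, column-1 entry of the matrix.
g_{11} = x^2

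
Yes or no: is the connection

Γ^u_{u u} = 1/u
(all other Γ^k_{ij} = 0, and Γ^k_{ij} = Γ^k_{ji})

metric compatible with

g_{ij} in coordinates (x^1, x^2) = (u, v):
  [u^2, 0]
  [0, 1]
Using ∇_k g_{ij} = ∂_k g_{ij} - Γ^m_{ki} g_{mj} - Γ^m_{kj} g_{im}:
e.g. ∇_u g_{uu} = (2*u) - (u) - (u) = 0
Every component ∇_k g_{ij} vanishes: the connection is metric compatible.
Yes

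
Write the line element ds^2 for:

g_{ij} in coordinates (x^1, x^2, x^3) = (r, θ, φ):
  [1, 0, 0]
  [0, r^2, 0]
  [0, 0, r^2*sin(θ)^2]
ds^2 = g_{ij} dx^i dx^j; only the non-zero components contribute.
ds^2 = dr^2 + r^2 dθ^2 + r^2*sin(θ)^2 dφ^2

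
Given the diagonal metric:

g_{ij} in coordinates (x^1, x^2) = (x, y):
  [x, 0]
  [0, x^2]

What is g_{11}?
With x^1 = x, x^2 = y, g_{11} = g_{xx} is the row-1, column-1 entry of the matrix.
g_{11} = x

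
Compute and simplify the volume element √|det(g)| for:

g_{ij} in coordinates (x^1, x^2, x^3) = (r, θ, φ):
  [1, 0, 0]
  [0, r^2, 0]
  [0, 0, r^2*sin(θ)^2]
det(g) = r^4*sin(θ)^2
√|det(g)| = r^2*sin(θ) (taking 0 < θ < π so that |sin(θ)| = sin(θ))
Volume element: dV = r^2*sin(θ) dr dθ dφ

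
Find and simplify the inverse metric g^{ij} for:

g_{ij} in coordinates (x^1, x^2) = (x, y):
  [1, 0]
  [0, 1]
The metric is diagonal, so g^{ij} is diagonal with entries 1/g_{ii}: diag(1, 1).
g^{ij}:
  [1, 0]
  [0, 1]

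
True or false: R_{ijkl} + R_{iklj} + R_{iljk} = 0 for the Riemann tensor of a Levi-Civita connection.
This is the first (algebraic) Bianchi identity.
True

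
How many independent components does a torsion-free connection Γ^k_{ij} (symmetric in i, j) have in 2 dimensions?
Γ^k_{ij} has n choices for the upper index and n(n+1)/2 independent symmetric lower index pairs.
Total = 2 × 2×3/2 = 2 × 3 = 6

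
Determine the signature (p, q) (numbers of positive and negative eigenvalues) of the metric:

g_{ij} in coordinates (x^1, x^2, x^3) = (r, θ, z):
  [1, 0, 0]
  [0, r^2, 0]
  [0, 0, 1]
The metric is diagonal, so its eigenvalues are the diagonal entries: 1, r^2, 1 (at a generic point, where coordinate-dependent entries are positive).
3 positive, 0 negative.
(3, 0) - Riemannian (positive definite)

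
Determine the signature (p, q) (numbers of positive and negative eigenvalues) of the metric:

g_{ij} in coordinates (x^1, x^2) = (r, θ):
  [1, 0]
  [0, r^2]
The metric is diagonal, so its eigenvalues are the diagonal entries: 1, r^2 (at a generic point, where coordinate-dependent entries are positive).
2 positive, 0 negative.
(2, 0) - Riemannian (positive definite)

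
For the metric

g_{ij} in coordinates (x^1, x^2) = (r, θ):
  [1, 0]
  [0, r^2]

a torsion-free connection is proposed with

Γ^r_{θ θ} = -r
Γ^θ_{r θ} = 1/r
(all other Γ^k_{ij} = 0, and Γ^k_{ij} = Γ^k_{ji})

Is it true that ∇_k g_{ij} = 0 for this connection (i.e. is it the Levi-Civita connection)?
Using ∇_k g_{ij} = ∂_k g_{ij} - Γ^m_{ki} g_{mj} - Γ^m_{kj} g_{im}:
e.g. ∇_r g_{θθ} = (2*r) - (r) - (r) = 0
Every component ∇_k g_{ij} vanishes: the connection is metric compatible.
Yes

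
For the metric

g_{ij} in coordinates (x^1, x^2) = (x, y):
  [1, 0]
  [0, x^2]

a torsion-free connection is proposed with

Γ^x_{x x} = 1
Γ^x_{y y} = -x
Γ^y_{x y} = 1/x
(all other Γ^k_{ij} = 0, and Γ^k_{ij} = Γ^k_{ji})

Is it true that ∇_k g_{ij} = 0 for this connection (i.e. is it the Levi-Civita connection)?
Using ∇_k g_{ij} = ∂_k g_{ij} - Γ^m_{ki} g_{mj} - Γ^m_{kj} g_{im}:
∇_x g_{xx} = (0) - (1) - (1) = -2 ≠ 0
So the connection is not metric compatible (it is not the Levi-Civita connection).
No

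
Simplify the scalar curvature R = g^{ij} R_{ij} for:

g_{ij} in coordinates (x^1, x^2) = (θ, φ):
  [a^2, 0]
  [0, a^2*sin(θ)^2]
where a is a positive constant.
Non-zero Christoffel symbols (Γ^k_{ij} = Γ^k_{ji}):
Γ^θ_{φ φ} = -sin(2*θ)/2
Γ^φ_{θ φ} = 1/tan(θ)
Ricci tensor (R_{ij} = R^k_{ikj}): R_{θθ} = 1, R_{θφ} = 0, R_{φφ} = sin(θ)^2
Inverse metric: g^{θθ} = 1/a^2, g^{φφ} = 1/(a^2*sin(θ)^2)
R = g^{ij} R_{ij} = (1/a^2)(1) + (1/(a^2*sin(θ)^2))(sin(θ)^2) = 2/a^2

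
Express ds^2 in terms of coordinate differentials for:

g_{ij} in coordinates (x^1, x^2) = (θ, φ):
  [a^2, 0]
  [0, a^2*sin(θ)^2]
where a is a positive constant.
ds^2 = g_{ij} dx^i dx^j; only the non-zero components contribute.
ds^2 = a^2 dθ^2 + a^2*sin(θ)^2 dφ^2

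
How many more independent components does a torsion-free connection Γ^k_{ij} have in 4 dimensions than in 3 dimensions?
Independent components in n dimensions: n × n(n+1)/2 = n^2(n+1)/2.
4D: 4 × 10 = 40
3D: 3 × 6 = 18
Difference = 40 - 18 = 22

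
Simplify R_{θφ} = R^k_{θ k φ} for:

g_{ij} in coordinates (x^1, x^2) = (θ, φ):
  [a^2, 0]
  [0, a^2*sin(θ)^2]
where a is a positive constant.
Non-zero Christoffel symbols (Γ^k_{ij} = Γ^k_{ji}):
Γ^θ_{φ φ} = -sin(2*θ)/2
Γ^φ_{θ φ} = 1/tan(θ)
R^θ_{θ θ φ} = 0 (a repeated index in an antisymmetric pair)
R^φ_{θ φ φ} = 0 (a repeated index in an antisymmetric pair)
R_{θφ} = R^θ_{θ θ φ} + R^φ_{θ φ φ} = (0) + (0) = 0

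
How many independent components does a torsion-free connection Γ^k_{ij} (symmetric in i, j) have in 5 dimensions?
Γ^k_{ij} has n choices for the upper index and n(n+1)/2 independent symmetric lower index pairs.
Total = 5 × 5×6/2 = 5 × 15 = 75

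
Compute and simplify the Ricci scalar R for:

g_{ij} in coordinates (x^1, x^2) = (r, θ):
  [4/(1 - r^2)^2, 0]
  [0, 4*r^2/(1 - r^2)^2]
Non-zero Christoffel symbols (Γ^k_{ij} = Γ^k_{ji}):
Γ^r_{r r} = 2*r/(1 - r^2)
Γ^r_{θ θ} = (r^3 + r)/(r^2 - 1)
Γ^θ_{r θ} = (-r^2 - 1)/(r^3 - r)
Ricci tensor (R_{ij} = R^k_{ikj}): R_{rr} = -4/(r^2 - 1)^2, R_{rθ} = 0, R_{θθ} = -4*r^2/(r^2 - 1)^2
Inverse metric: g^{rr} = (1 - r^2)^2/4, g^{θθ} = (1 - r^2)^2/(4*r^2)
R = g^{ij} R_{ij} = ((1 - r^2)^2/4)(-4/(r^2 - 1)^2) + ((1 - r^2)^2/(4*r^2))(-4*r^2/(r^2 - 1)^2) = -2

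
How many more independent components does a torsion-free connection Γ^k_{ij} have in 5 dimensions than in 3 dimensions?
Independent components in n dimensions: n × n(n+1)/2 = n^2(n+1)/2.
5D: 5 × 15 = 75
3D: 3 × 6 = 18
Difference = 75 - 18 = 57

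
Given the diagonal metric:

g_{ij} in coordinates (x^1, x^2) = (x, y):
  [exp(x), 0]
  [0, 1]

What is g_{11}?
With x^1 = x, x^2 = y, g_{11} = g_{xx} is the row-1, column-1 entry of the matrix.
g_{11} = exp(x)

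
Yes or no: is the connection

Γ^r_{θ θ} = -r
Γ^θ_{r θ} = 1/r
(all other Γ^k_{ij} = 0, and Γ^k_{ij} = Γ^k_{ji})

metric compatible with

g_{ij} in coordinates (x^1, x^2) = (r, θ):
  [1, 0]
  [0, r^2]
Using ∇_k g_{ij} = ∂_k g_{ij} - Γ^m_{ki} g_{mj} - Γ^m_{kj} g_{im}:
e.g. ∇_r g_{θθ} = (2*r) - (r) - (r) = 0
Every component ∇_k g_{ij} vanishes: the connection is metric compatible.
Yes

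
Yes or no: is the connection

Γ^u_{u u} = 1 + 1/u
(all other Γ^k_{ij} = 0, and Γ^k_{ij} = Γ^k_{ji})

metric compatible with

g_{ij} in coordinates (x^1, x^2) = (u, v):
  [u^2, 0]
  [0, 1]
Using ∇_k g_{ij} = ∂_k g_{ij} - Γ^m_{ki} g_{mj} - Γ^m_{kj} g_{im}:
∇_u g_{uu} = (2*u) - (u^2 + u) - (u^2 + u) = -2*u^2 ≠ 0
So the connection is not metric compatible (it is not the Levi-Civita connection).
No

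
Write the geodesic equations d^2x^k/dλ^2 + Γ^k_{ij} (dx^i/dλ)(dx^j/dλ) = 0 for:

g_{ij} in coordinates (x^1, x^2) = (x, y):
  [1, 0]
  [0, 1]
Geodesic equation: d^2x^k/dλ^2 + Γ^k_{ij} (dx^i/dλ)(dx^j/dλ) = 0.
All Christoffel symbols vanish, so the geodesics are straight lines:
d^2x/dλ^2 = 0
d^2y/dλ^2 = 0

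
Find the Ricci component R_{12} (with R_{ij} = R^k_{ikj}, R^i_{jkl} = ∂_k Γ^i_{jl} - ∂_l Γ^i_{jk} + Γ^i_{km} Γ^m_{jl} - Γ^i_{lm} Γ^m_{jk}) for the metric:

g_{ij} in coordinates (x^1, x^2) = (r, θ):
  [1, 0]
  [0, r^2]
Non-zero Christoffel symbols (Γ^k_{ij} = Γ^k_{ji}):
Γ^r_{θ θ} = -r
Γ^θ_{r θ} = 1/r
R^r_{r r θ} = 0 (a repeated index in an antisymmetric pair)
R^θ_{r θ θ} = 0 (a repeated index in an antisymmetric pair)
R_{rθ} = R^r_{r r θ} + R^θ_{r θ θ} = (0) + (0) = 0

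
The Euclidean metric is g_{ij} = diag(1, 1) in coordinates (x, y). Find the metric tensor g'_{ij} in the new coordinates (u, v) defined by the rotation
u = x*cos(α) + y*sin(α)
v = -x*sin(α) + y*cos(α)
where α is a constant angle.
Invert the transformation: x = u*cos(α) - v*sin(α), y = u*sin(α) + v*cos(α)
g'_{ij} = (∂x^k/∂x'^i)(∂x^l/∂x'^j) g_{kl}; with g_{kl} = δ_{kl} this is Σ_k (∂x^k/∂x'^i)(∂x^k/∂x'^j).
Jacobian: ∂x/∂u = cos(α), ∂x/∂v = -sin(α), ∂y/∂u = sin(α), ∂y/∂v = cos(α)
g'_{uu} = (cos(α))(cos(α)) + (sin(α))(sin(α)) = 1
g'_{uv} = (cos(α))(-sin(α)) + (sin(α))(cos(α)) = 0
g'_{vv} = (-sin(α))(-sin(α)) + (cos(α))(cos(α)) = 1
g'_{ij} = diag(1, 1)
The Euclidean metric is invariant under rotations.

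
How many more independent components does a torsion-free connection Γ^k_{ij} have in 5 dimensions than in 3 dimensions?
Independent components in n dimensions: n × n(n+1)/2 = n^2(n+1)/2.
5D: 5 × 15 = 75
3D: 3 × 6 = 18
Difference = 75 - 18 = 57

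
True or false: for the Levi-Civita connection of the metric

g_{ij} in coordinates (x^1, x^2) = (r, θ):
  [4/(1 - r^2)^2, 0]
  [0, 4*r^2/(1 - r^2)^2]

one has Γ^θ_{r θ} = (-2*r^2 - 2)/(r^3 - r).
Γ^θ_{r θ} = (1/2) g^{θθ} (∂_r g_{θθ} + ∂_θ g_{θr} - ∂_θ g_{rθ}) = (1/2)((1 - r^2)^2/(4*r^2))((-8*(r^3 + r)/(r^2 - 1)^3) + (0) - (0)) = (-r^2 - 1)/(r^3 - r)
This differs from the proposed value (-2*r^2 - 2)/(r^3 - r).
False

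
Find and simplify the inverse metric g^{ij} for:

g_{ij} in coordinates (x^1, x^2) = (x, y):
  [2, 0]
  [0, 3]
The metric is diagonal, so g^{ij} is diagonal with entries 1/g_{ii}: diag(1/2, 1/3).
g^{ij}:
  [1/2, 0]
  [0, 1/3]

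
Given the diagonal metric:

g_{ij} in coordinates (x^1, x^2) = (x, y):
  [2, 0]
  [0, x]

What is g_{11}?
With x^1 = x, x^2 = y, g_{11} = g_{xx} is the row-1, column-1 entry of the matrix.
g_{11} = 2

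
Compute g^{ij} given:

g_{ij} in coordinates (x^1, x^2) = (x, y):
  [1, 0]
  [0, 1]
The metric is diagonal, so g^{ij} is diagonal with entries 1/g_{ii}: diag(1, 1).
g^{ij}:
  [1, 0]
  [0, 1]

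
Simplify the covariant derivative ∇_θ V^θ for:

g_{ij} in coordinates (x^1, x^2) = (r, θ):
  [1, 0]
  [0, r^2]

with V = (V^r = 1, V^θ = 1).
Non-zero Christoffel symbols:
Γ^r_{θ θ} = -r
Γ^θ_{r θ} = 1/r
∇_θ V^θ = ∂_θ V^θ + Γ^θ_{θ j} V^j
  = (0) + (1/r)(1) + (0)(1)
  = 1/r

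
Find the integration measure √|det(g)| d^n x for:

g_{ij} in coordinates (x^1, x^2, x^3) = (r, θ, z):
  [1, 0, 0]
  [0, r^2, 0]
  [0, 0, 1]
det(g) = r^2
√|det(g)| = r
Volume element: dV = r dr dθ dz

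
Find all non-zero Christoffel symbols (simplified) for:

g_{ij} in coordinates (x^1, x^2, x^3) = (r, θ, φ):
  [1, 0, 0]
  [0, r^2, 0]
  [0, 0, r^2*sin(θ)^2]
Using Γ^k_{ij} = (1/2) g^{km} (∂_i g_{mj} + ∂_j g_{mi} - ∂_m g_{ij}); the metric is diagonal, so only the m = k term contributes.
Non-zero symbols (using the symmetry Γ^k_{ij} = Γ^k_{ji}):
Γ^r_{θ θ} = (1/2) g^{rr} (∂_θ g_{rθ} + ∂_θ g_{rθ} - ∂_r g_{θθ}) = (1/2)(1)((0) + (0) - (2*r)) = -r
Γ^r_{φ φ} = (1/2) g^{rr} (∂_φ g_{rφ} + ∂_φ g_{rφ} - ∂_r g_{φφ}) = (1/2)(1)((0) + (0) - (2*r*sin(θ)^2)) = -r*sin(θ)^2
Γ^θ_{r θ} = (1/2) g^{θθ} (∂_r g_{θθ} + ∂_θ g_{θr} - ∂_θ g_{rθ}) = (1/2)(1/r^2)((2*r) + (0) - (0)) = 1/r
Γ^θ_{φ φ} = (1/2) g^{θθ} (∂_φ g_{θφ} + ∂_φ g_{θφ} - ∂_θ g_{φφ}) = (1/2)(1/r^2)((0) + (0) - (r^2*sin(2*θ))) = -sin(2*θ)/2
Γ^φ_{r φ} = (1/2) g^{φφ} (∂_r g_{φφ} + ∂_φ g_{φr} - ∂_φ g_{rφ}) = (1/2)(1/(r^2*sin(θ)^2))((2*r*sin(θ)^2) + (0) - (0)) = 1/r
Γ^φ_{θ φ} = (1/2) g^{φφ} (∂_θ g_{φφ} + ∂_φ g_{φθ} - ∂_φ g_{θφ}) = (1/2)(1/(r^2*sin(θ)^2))((r^2*sin(2*θ)) + (0) - (0)) = 1/tan(θ)
All other Christoffel symbols are zero.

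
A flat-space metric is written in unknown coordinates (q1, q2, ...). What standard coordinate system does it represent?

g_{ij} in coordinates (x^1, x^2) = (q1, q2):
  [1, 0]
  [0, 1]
All components are constant and the metric is the identity, i.e. orthonormal rectilinear coordinates.
Cartesian (2D) coordinates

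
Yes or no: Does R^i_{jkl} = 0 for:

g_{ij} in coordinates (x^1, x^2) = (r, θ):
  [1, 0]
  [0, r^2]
Non-zero Christoffel symbols:
Γ^r_{θ θ} = -r
Γ^θ_{r θ} = 1/r
Ricci tensor: R_{rr} = 0, R_{rθ} = 0, R_{θθ} = 0
All R_{ij} vanish; in 2 dimensions the Riemann tensor is fully determined by the Ricci tensor, so R^i_{jkl} = 0: the metric is flat (curvilinear coordinates on flat space).
Yes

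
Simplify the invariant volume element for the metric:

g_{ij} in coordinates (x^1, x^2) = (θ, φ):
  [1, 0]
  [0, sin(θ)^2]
det(g) = sin(θ)^2
√|det(g)| = sin(θ) (taking 0 < θ < π so that |sin(θ)| = sin(θ))
Volume element: dV = sin(θ) dθ dφ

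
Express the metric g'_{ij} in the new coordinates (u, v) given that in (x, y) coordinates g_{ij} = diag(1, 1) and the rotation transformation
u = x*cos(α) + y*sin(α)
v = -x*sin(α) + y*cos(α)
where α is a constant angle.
Invert the transformation: x = u*cos(α) - v*sin(α), y = u*sin(α) + v*cos(α)
g'_{ij} = (∂x^k/∂x'^i)(∂x^l/∂x'^j) g_{kl}; with g_{kl} = δ_{kl} this is Σ_k (∂x^k/∂x'^i)(∂x^k/∂x'^j).
Jacobian: ∂x/∂u = cos(α), ∂x/∂v = -sin(α), ∂y/∂u = sin(α), ∂y/∂v = cos(α)
g'_{uu} = (cos(α))(cos(α)) + (sin(α))(sin(α)) = 1
g'_{uv} = (cos(α))(-sin(α)) + (sin(α))(cos(α)) = 0
g'_{vv} = (-sin(α))(-sin(α)) + (cos(α))(cos(α)) = 1
g'_{ij} = diag(1, 1)
The Euclidean metric is invariant under rotations.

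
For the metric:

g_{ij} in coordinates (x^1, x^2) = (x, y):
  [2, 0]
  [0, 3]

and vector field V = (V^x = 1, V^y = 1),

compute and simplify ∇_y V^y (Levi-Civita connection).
All Christoffel symbols are zero.
∇_y V^y = ∂_y V^y + Γ^y_{y j} V^j
  = (0) + (0)(1) + (0)(1)
  = 0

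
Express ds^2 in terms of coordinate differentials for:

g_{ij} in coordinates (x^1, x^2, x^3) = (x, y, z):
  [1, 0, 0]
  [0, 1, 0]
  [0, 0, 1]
ds^2 = g_{ij} dx^i dx^j; only the non-zero components contribute.
ds^2 = dx^2 + dy^2 + dz^2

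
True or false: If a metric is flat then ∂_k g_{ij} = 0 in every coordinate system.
Flatness means R^i_{jkl} = 0; the components can still vary, e.g. the flat plane in polar coordinates has g_{θθ} = r^2.
False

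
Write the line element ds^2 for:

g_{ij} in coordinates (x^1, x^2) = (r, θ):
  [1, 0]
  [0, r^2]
ds^2 = g_{ij} dx^i dx^j; only the non-zero components contribute.
ds^2 = dr^2 + r^2 dθ^2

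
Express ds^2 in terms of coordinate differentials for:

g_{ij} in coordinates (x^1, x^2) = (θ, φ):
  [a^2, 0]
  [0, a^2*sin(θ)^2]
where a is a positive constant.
ds^2 = g_{ij} dx^i dx^j; only the non-zero components contribute.
ds^2 = a^2 dθ^2 + a^2*sin(θ)^2 dφ^2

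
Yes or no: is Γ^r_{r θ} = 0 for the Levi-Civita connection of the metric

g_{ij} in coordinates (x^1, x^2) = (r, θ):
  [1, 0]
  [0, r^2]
Γ^r_{r θ} = (1/2) g^{rr} (∂_r g_{rθ} + ∂_θ g_{rr} - ∂_r g_{rθ}) = (1/2)(1)((0) + (0) - (0)) = 0
This equals the proposed value 0.
Yes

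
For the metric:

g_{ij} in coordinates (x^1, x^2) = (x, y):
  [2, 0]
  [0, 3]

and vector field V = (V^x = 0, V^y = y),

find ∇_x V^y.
All Christoffel symbols are zero.
∇_x V^y = ∂_x V^y + Γ^y_{x j} V^j
  = (0) + (0)(0) + (0)(y)
  = 0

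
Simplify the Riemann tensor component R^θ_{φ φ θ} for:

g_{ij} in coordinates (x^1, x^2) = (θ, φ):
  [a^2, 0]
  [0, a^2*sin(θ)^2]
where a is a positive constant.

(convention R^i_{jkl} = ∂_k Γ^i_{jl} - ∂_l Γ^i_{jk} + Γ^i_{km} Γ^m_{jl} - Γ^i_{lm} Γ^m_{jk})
Non-zero Christoffel symbols (Γ^k_{ij} = Γ^k_{ji}):
Γ^θ_{φ φ} = -sin(2*θ)/2
Γ^φ_{θ φ} = 1/tan(θ)
R^θ_{φ φ θ} = ∂_φ Γ^θ_{φ θ} - ∂_θ Γ^θ_{φ φ} + Γ^θ_{φ m} Γ^m_{φ θ} - Γ^θ_{θ m} Γ^m_{φ φ}
  = (0) - (-cos(2*θ)) + (-cos(θ)^2) - (0) = -sin(θ)^2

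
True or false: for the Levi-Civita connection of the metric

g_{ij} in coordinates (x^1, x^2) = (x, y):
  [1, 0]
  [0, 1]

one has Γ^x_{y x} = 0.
Γ^x_{y x} = (1/2) g^{xx} (∂_y g_{xx} + ∂_x g_{xy} - ∂_x g_{yx}) = (1/2)(1)((0) + (0) - (0)) = 0
This equals the proposed value 0.
True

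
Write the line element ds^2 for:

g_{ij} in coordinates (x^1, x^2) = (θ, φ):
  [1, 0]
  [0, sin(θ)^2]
ds^2 = g_{ij} dx^i dx^j; only the non-zero components contribute.
ds^2 = dθ^2 + sin(θ)^2 dφ^2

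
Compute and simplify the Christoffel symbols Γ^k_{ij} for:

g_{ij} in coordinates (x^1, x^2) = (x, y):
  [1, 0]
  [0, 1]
Using Γ^k_{ij} = (1/2) g^{km} (∂_i g_{mj} + ∂_j g_{mi} - ∂_m g_{ij}); the metric is diagonal, so only the m = k term contributes.
Every metric component is constant, so all ∂_m g_{ij} = 0 and every Christoffel symbol vanishes.
All Christoffel symbols are zero.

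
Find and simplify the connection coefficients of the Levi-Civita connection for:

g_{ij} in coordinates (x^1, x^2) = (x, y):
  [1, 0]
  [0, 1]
Using Γ^k_{ij} = (1/2) g^{km} (∂_i g_{mj} + ∂_j g_{mi} - ∂_m g_{ij}); the metric is diagonal, so only the m = k term contributes.
Every metric component is constant, so all ∂_m g_{ij} = 0 and every Christoffel symbol vanishes.
All Christoffel symbols are zero.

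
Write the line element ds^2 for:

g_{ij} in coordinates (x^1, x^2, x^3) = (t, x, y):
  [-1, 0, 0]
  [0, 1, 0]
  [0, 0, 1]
ds^2 = g_{ij} dx^i dx^j; only the non-zero components contribute.
ds^2 = -dt^2 + dx^2 + dy^2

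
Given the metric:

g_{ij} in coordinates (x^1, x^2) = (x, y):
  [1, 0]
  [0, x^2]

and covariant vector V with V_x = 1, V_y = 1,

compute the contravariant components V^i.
Inverse metric (diagonal): g^{xx} = 1, g^{yy} = 1/x^2
V^i = g^{ij} V_j:
V^x = (1)(1) + (0)(1) = 1
V^y = (0)(1) + (1/x^2)(1) = 1/x^2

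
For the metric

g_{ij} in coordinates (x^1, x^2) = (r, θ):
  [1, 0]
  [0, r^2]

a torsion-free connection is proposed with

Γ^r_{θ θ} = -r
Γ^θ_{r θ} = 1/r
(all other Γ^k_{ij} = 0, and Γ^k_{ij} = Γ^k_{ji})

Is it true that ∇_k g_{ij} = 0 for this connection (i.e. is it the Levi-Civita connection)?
Using ∇_k g_{ij} = ∂_k g_{ij} - Γ^m_{ki} g_{mj} - Γ^m_{kj} g_{im}:
e.g. ∇_r g_{θθ} = (2*r) - (r) - (r) = 0
Every component ∇_k g_{ij} vanishes: the connection is metric compatible.
Yes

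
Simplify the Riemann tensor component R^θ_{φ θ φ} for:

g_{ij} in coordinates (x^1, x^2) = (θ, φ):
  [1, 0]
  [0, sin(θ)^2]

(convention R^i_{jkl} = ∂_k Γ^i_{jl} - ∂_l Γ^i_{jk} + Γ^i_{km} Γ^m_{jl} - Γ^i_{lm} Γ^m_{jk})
Non-zero Christoffel symbols (Γ^k_{ij} = Γ^k_{ji}):
Γ^θ_{φ φ} = -sin(2*θ)/2
Γ^φ_{θ φ} = 1/tan(θ)
R^θ_{φ θ φ} = ∂_θ Γ^θ_{φ φ} - ∂_φ Γ^θ_{φ θ} + Γ^θ_{θ m} Γ^m_{φ φ} - Γ^θ_{φ m} Γ^m_{φ θ}
  = (-cos(2*θ)) - (0) + (0) - (-cos(θ)^2) = sin(θ)^2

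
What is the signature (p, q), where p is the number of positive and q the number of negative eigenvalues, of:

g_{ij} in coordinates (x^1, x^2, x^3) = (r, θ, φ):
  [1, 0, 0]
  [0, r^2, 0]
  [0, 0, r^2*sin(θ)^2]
The metric is diagonal, so its eigenvalues are the diagonal entries: 1, r^2, r^2*sin(θ)^2 (at a generic point, where coordinate-dependent entries are positive).
3 positive, 0 negative.
(3, 0) - Riemannian (positive definite)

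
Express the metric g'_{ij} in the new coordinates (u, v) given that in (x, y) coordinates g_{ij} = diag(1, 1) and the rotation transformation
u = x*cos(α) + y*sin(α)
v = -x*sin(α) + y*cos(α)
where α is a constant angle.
Invert the transformation: x = u*cos(α) - v*sin(α), y = u*sin(α) + v*cos(α)
g'_{ij} = (∂x^k/∂x'^i)(∂x^l/∂x'^j) g_{kl}; with g_{kl} = δ_{kl} this is Σ_k (∂x^k/∂x'^i)(∂x^k/∂x'^j).
Jacobian: ∂x/∂u = cos(α), ∂x/∂v = -sin(α), ∂y/∂u = sin(α), ∂y/∂v = cos(α)
g'_{uu} = (cos(α))(cos(α)) + (sin(α))(sin(α)) = 1
g'_{uv} = (cos(α))(-sin(α)) + (sin(α))(cos(α)) = 0
g'_{vv} = (-sin(α))(-sin(α)) + (cos(α))(cos(α)) = 1
g'_{ij} = diag(1, 1)
The Euclidean metric is invariant under rotations.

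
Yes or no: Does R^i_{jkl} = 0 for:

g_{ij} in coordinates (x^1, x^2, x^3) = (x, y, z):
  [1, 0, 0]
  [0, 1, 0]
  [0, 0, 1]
All metric components are constant, so every Christoffel symbol vanishes and R^i_{jkl} = 0.
Yes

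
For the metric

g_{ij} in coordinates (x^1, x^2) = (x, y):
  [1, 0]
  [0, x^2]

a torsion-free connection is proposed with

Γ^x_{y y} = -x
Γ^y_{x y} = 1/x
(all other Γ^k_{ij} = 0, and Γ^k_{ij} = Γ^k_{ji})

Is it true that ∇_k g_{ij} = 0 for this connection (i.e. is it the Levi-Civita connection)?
Using ∇_k g_{ij} = ∂_k g_{ij} - Γ^m_{ki} g_{mj} - Γ^m_{kj} g_{im}:
e.g. ∇_x g_{yy} = (2*x) - (x) - (x) = 0
Every component ∇_k g_{ij} vanishes: the connection is metric compatible.
Yes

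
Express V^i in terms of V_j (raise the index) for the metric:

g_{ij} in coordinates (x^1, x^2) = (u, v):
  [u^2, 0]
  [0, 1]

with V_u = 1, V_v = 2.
Inverse metric (diagonal): g^{uu} = 1/u^2, g^{vv} = 1
V^i = g^{ij} V_j:
V^u = (1/u^2)(1) + (0)(2) = 1/u^2
V^v = (0)(1) + (1)(2) = 2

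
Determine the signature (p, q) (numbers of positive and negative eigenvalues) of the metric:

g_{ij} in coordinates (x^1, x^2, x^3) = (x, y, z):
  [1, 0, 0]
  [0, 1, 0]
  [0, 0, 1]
The metric is diagonal, so its eigenvalues are the diagonal entries: 1, 1, 1 (at a generic point, where coordinate-dependent entries are positive).
3 positive, 0 negative.
(3, 0) - Riemannian (positive definite)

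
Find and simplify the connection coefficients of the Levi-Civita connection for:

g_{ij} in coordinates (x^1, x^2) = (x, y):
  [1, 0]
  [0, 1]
Using Γ^k_{ij} = (1/2) g^{km} (∂_i g_{mj} + ∂_j g_{mi} - ∂_m g_{ij}); the metric is diagonal, so only the m = k term contributes.
Every metric component is constant, so all ∂_m g_{ij} = 0 and every Christoffel symbol vanishes.
All Christoffel symbols are zero.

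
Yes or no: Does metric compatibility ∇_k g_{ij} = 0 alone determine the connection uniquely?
One also needs vanishing torsion; metric compatibility plus torsion-freeness singles out the Levi-Civita connection.
No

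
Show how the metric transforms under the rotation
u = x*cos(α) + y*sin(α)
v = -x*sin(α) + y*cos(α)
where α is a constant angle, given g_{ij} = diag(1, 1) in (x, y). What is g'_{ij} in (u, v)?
Invert the transformation: x = u*cos(α) - v*sin(α), y = u*sin(α) + v*cos(α)
g'_{ij} = (∂x^k/∂x'^i)(∂x^l/∂x'^j) g_{kl}; with g_{kl} = δ_{kl} this is Σ_k (∂x^k/∂x'^i)(∂x^k/∂x'^j).
Jacobian: ∂x/∂u = cos(α), ∂x/∂v = -sin(α), ∂y/∂u = sin(α), ∂y/∂v = cos(α)
g'_{uu} = (cos(α))(cos(α)) + (sin(α))(sin(α)) = 1
g'_{uv} = (cos(α))(-sin(α)) + (sin(α))(cos(α)) = 0
g'_{vv} = (-sin(α))(-sin(α)) + (cos(α))(cos(α)) = 1
g'_{ij} = diag(1, 1)
The Euclidean metric is invariant under rotations.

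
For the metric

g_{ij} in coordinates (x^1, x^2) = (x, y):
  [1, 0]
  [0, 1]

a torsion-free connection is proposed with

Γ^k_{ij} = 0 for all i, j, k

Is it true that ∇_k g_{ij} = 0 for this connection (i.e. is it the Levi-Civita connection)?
Using ∇_k g_{ij} = ∂_k g_{ij} - Γ^m_{ki} g_{mj} - Γ^m_{kj} g_{im}:
e.g. ∇_y g_{xx} = (0) - (0) - (0) = 0
Every component ∇_k g_{ij} vanishes: the connection is metric compatible.
Yes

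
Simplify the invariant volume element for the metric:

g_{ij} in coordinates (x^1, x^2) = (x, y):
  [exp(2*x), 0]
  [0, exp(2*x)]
det(g) = exp(4*x)
√|det(g)| = exp(2*x)
Volume element: dV = exp(2*x) dx dy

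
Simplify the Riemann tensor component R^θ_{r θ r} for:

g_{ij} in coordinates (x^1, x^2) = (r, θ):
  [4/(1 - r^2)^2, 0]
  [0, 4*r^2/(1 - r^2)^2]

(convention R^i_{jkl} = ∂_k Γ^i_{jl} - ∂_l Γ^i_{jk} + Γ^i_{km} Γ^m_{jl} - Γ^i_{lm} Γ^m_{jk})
Non-zero Christoffel symbols (Γ^k_{ij} = Γ^k_{ji}):
Γ^r_{r r} = 2*r/(1 - r^2)
Γ^r_{θ θ} = (r^3 + r)/(r^2 - 1)
Γ^θ_{r θ} = (-r^2 - 1)/(r^3 - r)
R^θ_{r θ r} = ∂_θ Γ^θ_{r r} - ∂_r Γ^θ_{r θ} + Γ^θ_{θ m} Γ^m_{r r} - Γ^θ_{r m} Γ^m_{r θ}
  = (0) - ((r^4 + 4*r^2 - 1)/(r^3 - r)^2) + (2*(r^2 + 1)/(r^2 - 1)^2) - ((r^2 + 1)^2/(r^3 - r)^2) = -4/(r^2 - 1)^2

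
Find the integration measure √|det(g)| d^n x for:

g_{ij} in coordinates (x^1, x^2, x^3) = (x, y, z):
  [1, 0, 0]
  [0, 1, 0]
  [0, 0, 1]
det(g) = 1
√|det(g)| = 1
Volume element: dV = 1 dx dy dz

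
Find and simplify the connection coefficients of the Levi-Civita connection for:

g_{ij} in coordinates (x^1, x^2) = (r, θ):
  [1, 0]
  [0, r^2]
Using Γ^k_{ij} = (1/2) g^{km} (∂_i g_{mj} + ∂_j g_{mi} - ∂_m g_{ij}); the metric is diagonal, so only the m = k term contributes.
Non-zero symbols (using the symmetry Γ^k_{ij} = Γ^k_{ji}):
Γ^r_{θ θ} = (1/2) g^{rr} (∂_θ g_{rθ} + ∂_θ g_{rθ} - ∂_r g_{θθ}) = (1/2)(1)((0) + (0) - (2*r)) = -r
Γ^θ_{r θ} = (1/2) g^{θθ} (∂_r g_{θθ} + ∂_θ g_{θr} - ∂_θ g_{rθ}) = (1/2)(1/r^2)((2*r) + (0) - (0)) = 1/r
All other Christoffel symbols are zero.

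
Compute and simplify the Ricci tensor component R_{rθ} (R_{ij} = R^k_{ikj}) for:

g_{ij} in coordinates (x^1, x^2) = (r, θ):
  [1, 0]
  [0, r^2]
Non-zero Christoffel symbols (Γ^k_{ij} = Γ^k_{ji}):
Γ^r_{θ θ} = -r
Γ^θ_{r θ} = 1/r
R^r_{r r θ} = 0 (a repeated index in an antisymmetric pair)
R^θ_{r θ θ} = 0 (a repeated index in an antisymmetric pair)
R_{rθ} = R^r_{r r θ} + R^θ_{r θ θ} = (0) + (0) = 0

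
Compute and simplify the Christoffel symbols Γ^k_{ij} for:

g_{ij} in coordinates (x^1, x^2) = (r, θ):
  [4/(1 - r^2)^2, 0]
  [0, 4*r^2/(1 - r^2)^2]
Using Γ^k_{ij} = (1/2) g^{km} (∂_i g_{mj} + ∂_j g_{mi} - ∂_m g_{ij}); the metric is diagonal, so only the m = k term contributes.
Non-zero symbols (using the symmetry Γ^k_{ij} = Γ^k_{ji}):
Γ^r_{r r} = (1/2) g^{rr} (∂_r g_{rr} + ∂_r g_{rr} - ∂_r g_{rr}) = (1/2)((1 - r^2)^2/4)((16*r/(1 - r^2)^3) + (16*r/(1 - r^2)^3) - (16*r/(1 - r^2)^3)) = 2*r/(1 - r^2)
Γ^r_{θ θ} = (1/2) g^{rr} (∂_θ g_{rθ} + ∂_θ g_{rθ} - ∂_r g_{θθ}) = (1/2)((1 - r^2)^2/4)((0) + (0) - (-8*(r^3 + r)/(r^2 - 1)^3)) = (r^3 + r)/(r^2 - 1)
Γ^θ_{r θ} = (1/2) g^{θθ} (∂_r g_{θθ} + ∂_θ g_{θr} - ∂_θ g_{rθ}) = (1/2)((1 - r^2)^2/(4*r^2))((-8*(r^3 + r)/(r^2 - 1)^3) + (0) - (0)) = (-r^2 - 1)/(r^3 - r)
All other Christoffel symbols are zero.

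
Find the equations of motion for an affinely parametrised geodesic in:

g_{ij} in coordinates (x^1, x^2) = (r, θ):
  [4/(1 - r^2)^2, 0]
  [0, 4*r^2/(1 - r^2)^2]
Geodesic equation: d^2x^k/dλ^2 + Γ^k_{ij} (dx^i/dλ)(dx^j/dλ) = 0.
Non-zero Christoffel symbols:
Γ^r_{r r} = 2*r/(1 - r^2)
Γ^r_{θ θ} = (r^3 + r)/(r^2 - 1)
Γ^θ_{r θ} = (-r^2 - 1)/(r^3 - r)
Substituting (the symmetric pair Γ^k_{ij}, Γ^k_{ji} combines into a factor 2):
d^2r/dλ^2 + (2*r/(1 - r^2)) (dr/dλ)^2 + ((r^3 + r)/(r^2 - 1)) (dθ/dλ)^2 = 0
d^2θ/dλ^2 + ((-2*r^2 - 2)/(r^3 - r)) (dr/dλ)(dθ/dλ) = 0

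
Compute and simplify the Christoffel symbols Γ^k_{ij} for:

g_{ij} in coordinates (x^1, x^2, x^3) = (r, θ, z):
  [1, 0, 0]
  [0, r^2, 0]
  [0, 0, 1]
Using Γ^k_{ij} = (1/2) g^{km} (∂_i g_{mj} + ∂_j g_{mi} - ∂_m g_{ij}); the metric is diagonal, so only the m = k term contributes.
Non-zero symbols (using the symmetry Γ^k_{ij} = Γ^k_{ji}):
Γ^r_{θ θ} = (1/2) g^{rr} (∂_θ g_{rθ} + ∂_θ g_{rθ} - ∂_r g_{θθ}) = (1/2)(1)((0) + (0) - (2*r)) = -r
Γ^θ_{r θ} = (1/2) g^{θθ} (∂_r g_{θθ} + ∂_θ g_{θr} - ∂_θ g_{rθ}) = (1/2)(1/r^2)((2*r) + (0) - (0)) = 1/r
All other Christoffel symbols are zero.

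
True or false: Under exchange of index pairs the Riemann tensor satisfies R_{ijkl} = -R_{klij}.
The pair-exchange symmetry has a plus sign: R_{ijkl} = +R_{klij}.
False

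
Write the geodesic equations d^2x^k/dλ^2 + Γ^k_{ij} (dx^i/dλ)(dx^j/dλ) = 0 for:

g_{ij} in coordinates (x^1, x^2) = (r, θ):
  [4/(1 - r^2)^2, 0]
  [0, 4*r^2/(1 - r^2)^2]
Geodesic equation: d^2x^k/dλ^2 + Γ^k_{ij} (dx^i/dλ)(dx^j/dλ) = 0.
Non-zero Christoffel symbols:
Γ^r_{r r} = 2*r/(1 - r^2)
Γ^r_{θ θ} = (r^3 + r)/(r^2 - 1)
Γ^θ_{r θ} = (-r^2 - 1)/(r^3 - r)
Substituting (the symmetric pair Γ^k_{ij}, Γ^k_{ji} combines into a factor 2):
d^2r/dλ^2 + (2*r/(1 - r^2)) (dr/dλ)^2 + ((r^3 + r)/(r^2 - 1)) (dθ/dλ)^2 = 0
d^2θ/dλ^2 + ((-2*r^2 - 2)/(r^3 - r)) (dr/dλ)(dθ/dλ) = 0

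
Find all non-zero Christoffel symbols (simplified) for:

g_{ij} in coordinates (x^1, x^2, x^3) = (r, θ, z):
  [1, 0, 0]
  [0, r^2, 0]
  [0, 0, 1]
Using Γ^k_{ij} = (1/2) g^{km} (∂_i g_{mj} + ∂_j g_{mi} - ∂_m g_{ij}); the metric is diagonal, so only the m = k term contributes.
Non-zero symbols (using the symmetry Γ^k_{ij} = Γ^k_{ji}):
Γ^r_{θ θ} = (1/2) g^{rr} (∂_θ g_{rθ} + ∂_θ g_{rθ} - ∂_r g_{θθ}) = (1/2)(1)((0) + (0) - (2*r)) = -r
Γ^θ_{r θ} = (1/2) g^{θθ} (∂_r g_{θθ} + ∂_θ g_{θr} - ∂_θ g_{rθ}) = (1/2)(1/r^2)((2*r) + (0) - (0)) = 1/r
All other Christoffel symbols are zero.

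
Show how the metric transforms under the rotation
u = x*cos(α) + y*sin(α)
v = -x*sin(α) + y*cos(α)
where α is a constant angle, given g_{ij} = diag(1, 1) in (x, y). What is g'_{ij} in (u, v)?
Invert the transformation: x = u*cos(α) - v*sin(α), y = u*sin(α) + v*cos(α)
g'_{ij} = (∂x^k/∂x'^i)(∂x^l/∂x'^j) g_{kl}; with g_{kl} = δ_{kl} this is Σ_k (∂x^k/∂x'^i)(∂x^k/∂x'^j).
Jacobian: ∂x/∂u = cos(α), ∂x/∂v = -sin(α), ∂y/∂u = sin(α), ∂y/∂v = cos(α)
g'_{uu} = (cos(α))(cos(α)) + (sin(α))(sin(α)) = 1
g'_{uv} = (cos(α))(-sin(α)) + (sin(α))(cos(α)) = 0
g'_{vv} = (-sin(α))(-sin(α)) + (cos(α))(cos(α)) = 1
g'_{ij} = diag(1, 1)
The Euclidean metric is invariant under rotations.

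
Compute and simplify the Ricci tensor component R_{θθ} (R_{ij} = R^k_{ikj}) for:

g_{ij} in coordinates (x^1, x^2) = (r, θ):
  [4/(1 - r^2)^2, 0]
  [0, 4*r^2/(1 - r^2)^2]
Non-zero Christoffel symbols (Γ^k_{ij} = Γ^k_{ji}):
Γ^r_{r r} = 2*r/(1 - r^2)
Γ^r_{θ θ} = (r^3 + r)/(r^2 - 1)
Γ^θ_{r θ} = (-r^2 - 1)/(r^3 - r)
R^r_{θ r θ} = ∂_r Γ^r_{θ θ} - ∂_θ Γ^r_{θ r} + Γ^r_{r m} Γ^m_{θ θ} - Γ^r_{θ m} Γ^m_{θ r}
  = ((r^4 - 4*r^2 - 1)/(r^2 - 1)^2) - (0) + (-2*r^2*(r^2 + 1)/(r^2 - 1)^2) - (-(r^2 + 1)^2/(r^2 - 1)^2) = -4*r^2/(r^2 - 1)^2
R^θ_{θ θ θ} = 0 (a repeated index in an antisymmetric pair)
R_{θθ} = R^r_{θ r θ} + R^θ_{θ θ θ} = (-4*r^2/(r^2 - 1)^2) + (0) = -4*r^2/(r^2 - 1)^2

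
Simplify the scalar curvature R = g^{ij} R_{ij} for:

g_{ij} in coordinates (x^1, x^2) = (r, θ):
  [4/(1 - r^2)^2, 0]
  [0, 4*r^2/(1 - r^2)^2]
Non-zero Christoffel symbols (Γ^k_{ij} = Γ^k_{ji}):
Γ^r_{r r} = 2*r/(1 - r^2)
Γ^r_{θ θ} = (r^3 + r)/(r^2 - 1)
Γ^θ_{r θ} = (-r^2 - 1)/(r^3 - r)
Ricci tensor (R_{ij} = R^k_{ikj}): R_{rr} = -4/(r^2 - 1)^2, R_{rθ} = 0, R_{θθ} = -4*r^2/(r^2 - 1)^2
Inverse metric: g^{rr} = (1 - r^2)^2/4, g^{θθ} = (1 - r^2)^2/(4*r^2)
R = g^{ij} R_{ij} = ((1 - r^2)^2/4)(-4/(r^2 - 1)^2) + ((1 - r^2)^2/(4*r^2))(-4*r^2/(r^2 - 1)^2) = -2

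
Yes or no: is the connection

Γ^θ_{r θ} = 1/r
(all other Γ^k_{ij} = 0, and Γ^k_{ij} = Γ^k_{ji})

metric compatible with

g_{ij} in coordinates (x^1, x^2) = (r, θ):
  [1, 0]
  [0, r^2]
Using ∇_k g_{ij} = ∂_k g_{ij} - Γ^m_{ki} g_{mj} - Γ^m_{kj} g_{im}:
∇_θ g_{rθ} = (0) - (r) - (0) = -r ≠ 0
So the connection is not metric compatible (it is not the Levi-Civita connection).
No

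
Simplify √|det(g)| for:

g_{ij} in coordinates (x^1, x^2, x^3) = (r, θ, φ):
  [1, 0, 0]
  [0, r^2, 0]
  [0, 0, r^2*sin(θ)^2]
det(g) = r^4*sin(θ)^2
√|det(g)| = r^2*sin(θ) (taking 0 < θ < π so that |sin(θ)| = sin(θ))
Volume element: dV = r^2*sin(θ) dr dθ dφ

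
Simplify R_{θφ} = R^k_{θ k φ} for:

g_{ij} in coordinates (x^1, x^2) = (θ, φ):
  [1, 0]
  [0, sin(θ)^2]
Non-zero Christoffel symbols (Γ^k_{ij} = Γ^k_{ji}):
Γ^θ_{φ φ} = -sin(2*θ)/2
Γ^φ_{θ φ} = 1/tan(θ)
R^θ_{θ θ φ} = 0 (a repeated index in an antisymmetric pair)
R^φ_{θ φ φ} = 0 (a repeated index in an antisymmetric pair)
R_{θφ} = R^θ_{θ θ φ} + R^φ_{θ φ φ} = (0) + (0) = 0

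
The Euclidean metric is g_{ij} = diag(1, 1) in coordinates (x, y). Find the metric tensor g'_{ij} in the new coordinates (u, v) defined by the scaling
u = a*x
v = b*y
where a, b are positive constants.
Invert the transformation: x = u/a, y = v/b
g'_{ij} = (∂x^k/∂x'^i)(∂x^l/∂x'^j) g_{kl}; with g_{kl} = δ_{kl} this is Σ_k (∂x^k/∂x'^i)(∂x^k/∂x'^j).
Jacobian: ∂x/∂u = 1/a, ∂x/∂v = 0, ∂y/∂u = 0, ∂y/∂v = 1/b
g'_{uu} = (1/a)(1/a) + (0)(0) = 1/a^2
g'_{uv} = (1/a)(0) + (0)(1/b) = 0
g'_{vv} = (0)(0) + (1/b)(1/b) = 1/b^2
g'_{ij} = diag(1/a^2, 1/b^2)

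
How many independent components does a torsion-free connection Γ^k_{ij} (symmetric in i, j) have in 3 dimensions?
Γ^k_{ij} has n choices for the upper index and n(n+1)/2 independent symmetric lower index pairs.
Total = 3 × 3×4/2 = 3 × 6 = 18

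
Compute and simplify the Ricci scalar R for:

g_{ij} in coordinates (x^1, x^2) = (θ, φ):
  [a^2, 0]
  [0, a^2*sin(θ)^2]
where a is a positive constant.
Non-zero Christoffel symbols (Γ^k_{ij} = Γ^k_{ji}):
Γ^θ_{φ φ} = -sin(2*θ)/2
Γ^φ_{θ φ} = 1/tan(θ)
Ricci tensor (R_{ij} = R^k_{ikj}): R_{θθ} = 1, R_{θφ} = 0, R_{φφ} = sin(θ)^2
Inverse metric: g^{θθ} = 1/a^2, g^{φφ} = 1/(a^2*sin(θ)^2)
R = g^{ij} R_{ij} = (1/a^2)(1) + (1/(a^2*sin(θ)^2))(sin(θ)^2) = 2/a^2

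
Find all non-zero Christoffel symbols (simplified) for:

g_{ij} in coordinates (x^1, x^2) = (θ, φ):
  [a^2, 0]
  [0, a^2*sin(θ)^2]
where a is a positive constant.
Using Γ^k_{ij} = (1/2) g^{km} (∂_i g_{mj} + ∂_j g_{mi} - ∂_m g_{ij}); the metric is diagonal, so only the m = k term contributes.
Non-zero symbols (using the symmetry Γ^k_{ij} = Γ^k_{ji}):
Γ^θ_{φ φ} = (1/2) g^{θθ} (∂_φ g_{θφ} + ∂_φ g_{θφ} - ∂_θ g_{φφ}) = (1/2)(1/a^2)((0) + (0) - (a^2*sin(2*θ))) = -sin(2*θ)/2
Γ^φ_{θ φ} = (1/2) g^{φφ} (∂_θ g_{φφ} + ∂_φ g_{φθ} - ∂_φ g_{θφ}) = (1/2)(1/(a^2*sin(θ)^2))((a^2*sin(2*θ)) + (0) - (0)) = 1/tan(θ)
All other Christoffel symbols are zero.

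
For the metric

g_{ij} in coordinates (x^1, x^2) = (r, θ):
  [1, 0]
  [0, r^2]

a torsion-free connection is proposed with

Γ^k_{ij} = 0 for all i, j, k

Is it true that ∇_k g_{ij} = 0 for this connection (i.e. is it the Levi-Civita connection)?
Using ∇_k g_{ij} = ∂_k g_{ij} - Γ^m_{ki} g_{mj} - Γ^m_{kj} g_{im}:
∇_r g_{θθ} = (2*r) - (0) - (0) = 2*r ≠ 0
So the connection is not metric compatible (it is not the Levi-Civita connection).
No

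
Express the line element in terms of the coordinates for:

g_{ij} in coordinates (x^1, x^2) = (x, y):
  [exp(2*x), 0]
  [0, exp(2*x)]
ds^2 = g_{ij} dx^i dx^j; only the non-zero components contribute.
ds^2 = exp(2*x) dx^2 + exp(2*x) dy^2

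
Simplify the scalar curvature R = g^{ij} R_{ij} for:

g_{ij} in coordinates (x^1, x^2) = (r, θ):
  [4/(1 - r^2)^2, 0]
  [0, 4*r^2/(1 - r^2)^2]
Non-zero Christoffel symbols (Γ^k_{ij} = Γ^k_{ji}):
Γ^r_{r r} = 2*r/(1 - r^2)
Γ^r_{θ θ} = (r^3 + r)/(r^2 - 1)
Γ^θ_{r θ} = (-r^2 - 1)/(r^3 - r)
Ricci tensor (R_{ij} = R^k_{ikj}): R_{rr} = -4/(r^2 - 1)^2, R_{rθ} = 0, R_{θθ} = -4*r^2/(r^2 - 1)^2
Inverse metric: g^{rr} = (1 - r^2)^2/4, g^{θθ} = (1 - r^2)^2/(4*r^2)
R = g^{ij} R_{ij} = ((1 - r^2)^2/4)(-4/(r^2 - 1)^2) + ((1 - r^2)^2/(4*r^2))(-4*r^2/(r^2 - 1)^2) = -2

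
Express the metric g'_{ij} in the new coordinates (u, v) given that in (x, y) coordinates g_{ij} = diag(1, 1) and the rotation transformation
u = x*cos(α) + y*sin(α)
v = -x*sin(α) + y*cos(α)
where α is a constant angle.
Invert the transformation: x = u*cos(α) - v*sin(α), y = u*sin(α) + v*cos(α)
g'_{ij} = (∂x^k/∂x'^i)(∂x^l/∂x'^j) g_{kl}; with g_{kl} = δ_{kl} this is Σ_k (∂x^k/∂x'^i)(∂x^k/∂x'^j).
Jacobian: ∂x/∂u = cos(α), ∂x/∂v = -sin(α), ∂y/∂u = sin(α), ∂y/∂v = cos(α)
g'_{uu} = (cos(α))(cos(α)) + (sin(α))(sin(α)) = 1
g'_{uv} = (cos(α))(-sin(α)) + (sin(α))(cos(α)) = 0
g'_{vv} = (-sin(α))(-sin(α)) + (cos(α))(cos(α)) = 1
g'_{ij} = diag(1, 1)
The Euclidean metric is invariant under rotations.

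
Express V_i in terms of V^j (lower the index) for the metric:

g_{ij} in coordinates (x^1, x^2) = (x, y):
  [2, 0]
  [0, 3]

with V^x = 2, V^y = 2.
V_i = g_{ij} V^j:
V_x = (2)(2) + (0)(2) = 4
V_y = (0)(2) + (3)(2) = 6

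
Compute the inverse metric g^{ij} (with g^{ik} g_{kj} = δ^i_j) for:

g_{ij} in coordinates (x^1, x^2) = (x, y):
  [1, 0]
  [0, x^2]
The metric is diagonal, so g^{ij} is diagonal with entries 1/g_{ii}: diag(1, 1/(x^2)).
g^{ij}:
  [1, 0]
  [0, 1/x^2]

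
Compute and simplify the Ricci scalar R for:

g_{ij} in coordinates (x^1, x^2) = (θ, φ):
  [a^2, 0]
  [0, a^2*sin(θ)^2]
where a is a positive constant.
Non-zero Christoffel symbols (Γ^k_{ij} = Γ^k_{ji}):
Γ^θ_{φ φ} = -sin(2*θ)/2
Γ^φ_{θ φ} = 1/tan(θ)
Ricci tensor (R_{ij} = R^k_{ikj}): R_{θθ} = 1, R_{θφ} = 0, R_{φφ} = sin(θ)^2
Inverse metric: g^{θθ} = 1/a^2, g^{φφ} = 1/(a^2*sin(θ)^2)
R = g^{ij} R_{ij} = (1/a^2)(1) + (1/(a^2*sin(θ)^2))(sin(θ)^2) = 2/a^2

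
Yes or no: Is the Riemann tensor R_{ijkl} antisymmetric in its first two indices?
R_{ijkl} = -R_{jikl} (follows from metric compatibility).
Yes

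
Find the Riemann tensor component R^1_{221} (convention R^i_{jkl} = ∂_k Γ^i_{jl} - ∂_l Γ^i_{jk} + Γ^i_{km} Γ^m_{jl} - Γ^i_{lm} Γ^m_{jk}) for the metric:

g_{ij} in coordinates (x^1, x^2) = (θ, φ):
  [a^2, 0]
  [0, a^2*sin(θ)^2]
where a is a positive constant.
Non-zero Christoffel symbols (Γ^k_{ij} = Γ^k_{ji}):
Γ^θ_{φ φ} = -sin(2*θ)/2
Γ^φ_{θ φ} = 1/tan(θ)
R^θ_{φ φ θ} = ∂_φ Γ^θ_{φ θ} - ∂_θ Γ^θ_{φ φ} + Γ^θ_{φ m} Γ^m_{φ θ} - Γ^θ_{θ m} Γ^m_{φ φ}
  = (0) - (-cos(2*θ)) + (-cos(θ)^2) - (0) = -sin(θ)^2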